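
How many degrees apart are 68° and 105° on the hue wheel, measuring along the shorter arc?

37°

|68 − 105| = 37.
37 ≤ 180, so the shorter arc is 37°.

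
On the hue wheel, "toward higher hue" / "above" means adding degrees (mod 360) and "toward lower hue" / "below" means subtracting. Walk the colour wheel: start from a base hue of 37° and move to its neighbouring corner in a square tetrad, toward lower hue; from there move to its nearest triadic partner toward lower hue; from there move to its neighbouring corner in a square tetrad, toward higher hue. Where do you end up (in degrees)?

37 − 90 = -53 → -53 + 360 = 307°   (square ↓)
307 − 120 = 187°   (triadic ↓)
187 + 90 = 277°   (square ↑)

277°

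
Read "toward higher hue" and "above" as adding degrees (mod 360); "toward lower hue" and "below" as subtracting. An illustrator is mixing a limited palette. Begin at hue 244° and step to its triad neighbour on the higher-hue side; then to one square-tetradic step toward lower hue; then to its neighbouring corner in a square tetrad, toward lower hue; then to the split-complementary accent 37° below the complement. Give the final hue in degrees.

244 + 120 = 364 → 364 − 360 = 4°   (triadic ↑)
4 − 90 = -86 → -86 + 360 = 274°   (square ↓)
274 − 90 = 184°   (square ↓)
184 + 143 = 327°   (split-comp 37° ↓)

327°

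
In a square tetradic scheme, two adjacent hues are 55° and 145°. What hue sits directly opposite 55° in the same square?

235°

A square tetradic scheme places four hues 90° apart; opposite corners are 180° apart.
55 + 180 = 235°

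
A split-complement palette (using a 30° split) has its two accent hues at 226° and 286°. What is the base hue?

76°

The accents sit 30° either side of the complement, so the complement is their short-arc midpoint on the wheel.
Short-arc midpoint of 226° and 286°: 256°.
Base is 180° from the complement: 256 − 180 = 76°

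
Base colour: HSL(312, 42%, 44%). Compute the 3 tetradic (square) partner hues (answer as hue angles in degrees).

312 + 90 = 402 → 402 − 360 = 42°
312 + 180 = 492 → 492 − 360 = 132°
312 + 270 = 582 → 582 − 360 = 222°

42°, 132°, 222°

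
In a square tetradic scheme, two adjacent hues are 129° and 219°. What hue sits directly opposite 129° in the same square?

309°

A square tetradic scheme places four hues 90° apart; opposite corners are 180° apart.
129 + 180 = 309°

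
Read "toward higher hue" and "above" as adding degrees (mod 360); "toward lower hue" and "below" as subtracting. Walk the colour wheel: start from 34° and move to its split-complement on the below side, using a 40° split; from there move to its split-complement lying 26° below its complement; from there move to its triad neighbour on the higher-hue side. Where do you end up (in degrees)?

88°

+140° (split-comp 40° ↓): 34 + 140 = 174°
+154° (split-comp 26° ↓): 174 + 154 = 328°
+120° (triadic ↑): 328 + 120 = 448 → 448 − 360 = 88°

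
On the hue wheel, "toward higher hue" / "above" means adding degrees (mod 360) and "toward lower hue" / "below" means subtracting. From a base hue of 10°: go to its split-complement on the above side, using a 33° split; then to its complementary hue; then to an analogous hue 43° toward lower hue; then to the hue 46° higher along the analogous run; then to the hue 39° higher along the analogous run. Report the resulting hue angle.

+213° (split-comp 33° ↑): 10 + 213 = 223°
+180° (complement): 223 + 180 = 403 → 403 − 360 = 43°
−43° (analog 43° ↓): 43 − 43 = 0°
+46° (analog 46° ↑): 0 + 46 = 46°
+39° (analog 39° ↑): 46 + 39 = 85°

85°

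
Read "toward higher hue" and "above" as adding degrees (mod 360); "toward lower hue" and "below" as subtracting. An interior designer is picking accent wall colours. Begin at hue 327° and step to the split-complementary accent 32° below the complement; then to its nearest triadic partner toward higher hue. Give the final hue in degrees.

+148° (split-comp 32° ↓): 327 + 148 = 475 → 475 − 360 = 115°
+120° (triadic ↑): 115 + 120 = 235°

235°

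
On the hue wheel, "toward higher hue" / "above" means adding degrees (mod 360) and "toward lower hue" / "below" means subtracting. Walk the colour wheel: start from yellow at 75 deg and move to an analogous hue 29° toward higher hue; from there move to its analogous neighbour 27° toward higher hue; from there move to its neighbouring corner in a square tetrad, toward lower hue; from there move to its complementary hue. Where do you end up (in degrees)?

221°

analog 29° ↑ +29°: 75 + 29 = 104°
analog 27° ↑ +27°: 104 + 27 = 131°
square ↓ −90°: 131 − 90 = 41°
complement +180°: 41 + 180 = 221°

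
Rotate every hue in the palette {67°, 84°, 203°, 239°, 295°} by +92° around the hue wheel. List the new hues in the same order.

67 + 92 = 159°
84 + 92 = 176°
203 + 92 = 295°
239 + 92 = 331°
295 + 92 = 387 → 387 − 360 = 27°

159°, 176°, 295°, 331°, 27°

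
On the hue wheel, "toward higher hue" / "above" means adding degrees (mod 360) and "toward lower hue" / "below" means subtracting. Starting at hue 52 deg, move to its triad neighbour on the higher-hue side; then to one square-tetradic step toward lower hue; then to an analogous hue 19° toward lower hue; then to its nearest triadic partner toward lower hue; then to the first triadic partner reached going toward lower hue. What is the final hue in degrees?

183°

+120° (triadic ↑): 52 + 120 = 172°
−90° (square ↓): 172 − 90 = 82°
−19° (analog 19° ↓): 82 − 19 = 63°
−120° (triadic ↓): 63 − 120 = -57 → -57 + 360 = 303°
−120° (triadic ↓): 303 − 120 = 183°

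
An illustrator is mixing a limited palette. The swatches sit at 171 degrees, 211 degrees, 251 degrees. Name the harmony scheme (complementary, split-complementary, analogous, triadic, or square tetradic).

Sort the hues: 171°, 211°, 251°.
Successive gaps around the wheel: 40°, 40°, 280°.
A run of hues at equal small steps (40°) with one large closing gap is an analogous group.

analogous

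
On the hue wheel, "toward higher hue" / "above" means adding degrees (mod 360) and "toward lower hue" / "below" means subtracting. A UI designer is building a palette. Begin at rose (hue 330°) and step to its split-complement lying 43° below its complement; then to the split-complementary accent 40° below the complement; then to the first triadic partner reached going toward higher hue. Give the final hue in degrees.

330 + 137 = 467 → 467 − 360 = 107°   (split-comp 43° ↓)
107 + 140 = 247°   (split-comp 40° ↓)
247 + 120 = 367 → 367 − 360 = 7°   (triadic ↑)

7°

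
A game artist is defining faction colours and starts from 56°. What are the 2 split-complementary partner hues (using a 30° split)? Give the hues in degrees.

206° and 266°

Complement of 56°: 56 + 180 = 236°
236 − 30 = 206°
236 + 30 = 266°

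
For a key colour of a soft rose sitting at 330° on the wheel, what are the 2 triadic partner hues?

A triad places three hues 120° apart.
330 + 120 = 450 → 450 − 360 = 90°
330 + 240 = 570 → 570 − 360 = 210°

90° and 210°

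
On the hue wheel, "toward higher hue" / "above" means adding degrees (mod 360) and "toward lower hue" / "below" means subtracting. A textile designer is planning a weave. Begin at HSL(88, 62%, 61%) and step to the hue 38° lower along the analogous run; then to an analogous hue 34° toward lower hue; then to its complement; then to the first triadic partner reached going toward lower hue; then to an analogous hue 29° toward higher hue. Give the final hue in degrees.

105°

analog 38° ↓ −38°: 88 − 38 = 50°
analog 34° ↓ −34°: 50 − 34 = 16°
complement +180°: 16 + 180 = 196°
triadic ↓ −120°: 196 − 120 = 76°
analog 29° ↑ +29°: 76 + 29 = 105°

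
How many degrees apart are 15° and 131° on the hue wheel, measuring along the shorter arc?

|15 − 131| = 116.
116 ≤ 180, so the shorter arc is 116°.

116°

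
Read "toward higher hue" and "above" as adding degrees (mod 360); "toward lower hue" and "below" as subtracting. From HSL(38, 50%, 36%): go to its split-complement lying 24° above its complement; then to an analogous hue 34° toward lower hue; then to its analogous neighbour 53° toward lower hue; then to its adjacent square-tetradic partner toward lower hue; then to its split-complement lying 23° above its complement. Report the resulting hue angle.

+204° (split-comp 24° ↑): 38 + 204 = 242°
−34° (analog 34° ↓): 242 − 34 = 208°
−53° (analog 53° ↓): 208 − 53 = 155°
−90° (square ↓): 155 − 90 = 65°
+203° (split-comp 23° ↑): 65 + 203 = 268°

268°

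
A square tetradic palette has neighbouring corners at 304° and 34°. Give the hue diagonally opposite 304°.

124°

A square tetradic scheme places four hues 90° apart; opposite corners are 180° apart.
304 + 180 = 484 → 484 − 360 = 124°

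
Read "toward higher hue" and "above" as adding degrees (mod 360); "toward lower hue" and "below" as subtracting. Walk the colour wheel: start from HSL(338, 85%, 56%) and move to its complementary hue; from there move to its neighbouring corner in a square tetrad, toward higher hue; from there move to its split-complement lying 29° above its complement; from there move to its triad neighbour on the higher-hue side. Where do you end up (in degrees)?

complement +180°: 338 + 180 = 518 → 518 − 360 = 158°
square ↑ +90°: 158 + 90 = 248°
split-comp 29° ↑ +209°: 248 + 209 = 457 → 457 − 360 = 97°
triadic ↑ +120°: 97 + 120 = 217°

217°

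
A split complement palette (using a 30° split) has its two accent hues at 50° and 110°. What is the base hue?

The accents sit 30° either side of the complement, so the complement is their short-arc midpoint on the wheel.
Short-arc midpoint of 50° and 110°: 80°.
Base is 180° from the complement: 80 − 180 = -100 → -100 + 360 = 260°

260°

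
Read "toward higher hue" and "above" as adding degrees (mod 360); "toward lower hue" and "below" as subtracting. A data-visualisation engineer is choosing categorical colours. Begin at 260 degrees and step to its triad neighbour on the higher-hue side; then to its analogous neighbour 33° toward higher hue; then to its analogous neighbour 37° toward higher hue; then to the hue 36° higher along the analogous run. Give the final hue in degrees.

126°

triadic ↑ +120°: 260 + 120 = 380 → 380 − 360 = 20°
analog 33° ↑ +33°: 20 + 33 = 53°
analog 37° ↑ +37°: 53 + 37 = 90°
analog 36° ↑ +36°: 90 + 36 = 126°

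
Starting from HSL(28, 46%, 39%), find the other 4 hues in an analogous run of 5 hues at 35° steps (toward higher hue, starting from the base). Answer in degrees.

Analogous hues sit every 35° along the wheel.
28 + 35 = 63°
28 + 70 = 98°
28 + 105 = 133°
28 + 140 = 168°

63°, 98°, 133°, 168°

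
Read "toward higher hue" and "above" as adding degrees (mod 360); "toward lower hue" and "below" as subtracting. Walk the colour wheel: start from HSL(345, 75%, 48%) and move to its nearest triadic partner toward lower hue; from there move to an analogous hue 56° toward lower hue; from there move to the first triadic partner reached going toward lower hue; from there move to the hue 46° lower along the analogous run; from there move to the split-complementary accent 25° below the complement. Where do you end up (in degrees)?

158°

345 − 120 = 225°   (triadic ↓)
225 − 56 = 169°   (analog 56° ↓)
169 − 120 = 49°   (triadic ↓)
49 − 46 = 3°   (analog 46° ↓)
3 + 155 = 158°   (split-comp 25° ↓)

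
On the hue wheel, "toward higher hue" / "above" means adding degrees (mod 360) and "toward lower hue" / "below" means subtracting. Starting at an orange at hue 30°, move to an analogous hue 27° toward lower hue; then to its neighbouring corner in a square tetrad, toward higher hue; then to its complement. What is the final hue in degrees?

273°

−27° (analog 27° ↓): 30 − 27 = 3°
+90° (square ↑): 3 + 90 = 93°
+180° (complement): 93 + 180 = 273°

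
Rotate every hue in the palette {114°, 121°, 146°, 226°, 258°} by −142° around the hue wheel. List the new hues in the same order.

332°, 339°, 4°, 84°, 116°

114 − 142 = -28 → -28 + 360 = 332°
121 − 142 = -21 → -21 + 360 = 339°
146 − 142 = 4°
226 − 142 = 84°
258 − 142 = 116°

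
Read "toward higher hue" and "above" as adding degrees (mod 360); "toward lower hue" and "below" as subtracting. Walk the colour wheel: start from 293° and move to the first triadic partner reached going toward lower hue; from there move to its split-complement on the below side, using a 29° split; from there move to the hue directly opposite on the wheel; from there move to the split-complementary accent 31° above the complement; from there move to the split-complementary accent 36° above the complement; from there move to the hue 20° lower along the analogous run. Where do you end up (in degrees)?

191°

triadic ↓ −120°: 293 − 120 = 173°
split-comp 29° ↓ +151°: 173 + 151 = 324°
complement +180°: 324 + 180 = 504 → 504 − 360 = 144°
split-comp 31° ↑ +211°: 144 + 211 = 355°
split-comp 36° ↑ +216°: 355 + 216 = 571 → 571 − 360 = 211°
analog 20° ↓ −20°: 211 − 20 = 191°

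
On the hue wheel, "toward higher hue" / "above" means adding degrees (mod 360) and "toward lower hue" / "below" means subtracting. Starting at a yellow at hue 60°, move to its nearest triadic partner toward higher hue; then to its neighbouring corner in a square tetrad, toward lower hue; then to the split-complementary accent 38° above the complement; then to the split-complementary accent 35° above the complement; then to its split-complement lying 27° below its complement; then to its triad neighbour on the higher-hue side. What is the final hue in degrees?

76°

+120° (triadic ↑): 60 + 120 = 180°
−90° (square ↓): 180 − 90 = 90°
+218° (split-comp 38° ↑): 90 + 218 = 308°
+215° (split-comp 35° ↑): 308 + 215 = 523 → 523 − 360 = 163°
+153° (split-comp 27° ↓): 163 + 153 = 316°
+120° (triadic ↑): 316 + 120 = 436 → 436 − 360 = 76°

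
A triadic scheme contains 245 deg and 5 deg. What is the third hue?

125°

A triad spaces three hues 120° apart.
The full set is {5°, 125°, 245°}.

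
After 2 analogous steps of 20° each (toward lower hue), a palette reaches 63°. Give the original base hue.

103°

2 steps of 20° (toward lower hue) give a net shift of −40°.
Start = end − shift: 63 + 40 = 103°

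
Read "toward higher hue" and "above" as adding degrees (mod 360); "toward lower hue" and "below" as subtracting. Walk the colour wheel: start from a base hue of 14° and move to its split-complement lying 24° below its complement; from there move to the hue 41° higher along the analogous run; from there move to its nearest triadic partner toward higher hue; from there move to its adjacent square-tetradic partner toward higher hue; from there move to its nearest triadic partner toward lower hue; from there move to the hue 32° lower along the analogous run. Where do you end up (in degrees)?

269°

split-comp 24° ↓ +156°: 14 + 156 = 170°
analog 41° ↑ +41°: 170 + 41 = 211°
triadic ↑ +120°: 211 + 120 = 331°
square ↑ +90°: 331 + 90 = 421 → 421 − 360 = 61°
triadic ↓ −120°: 61 − 120 = -59 → -59 + 360 = 301°
analog 32° ↓ −32°: 301 − 32 = 269°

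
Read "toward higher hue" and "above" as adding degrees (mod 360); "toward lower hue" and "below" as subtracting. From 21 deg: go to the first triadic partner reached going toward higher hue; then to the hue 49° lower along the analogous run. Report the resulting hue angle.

92°

+120° (triadic ↑): 21 + 120 = 141°
−49° (analog 49° ↓): 141 − 49 = 92°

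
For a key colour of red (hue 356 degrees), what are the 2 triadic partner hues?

A triad places three hues 120° apart.
356 + 120 = 476 → 476 − 360 = 116°
356 + 240 = 596 → 596 − 360 = 236°

116° and 236°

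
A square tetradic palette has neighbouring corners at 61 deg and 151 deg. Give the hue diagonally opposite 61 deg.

A square tetradic scheme places four hues 90° apart; opposite corners are 180° apart.
61 + 180 = 241°

241°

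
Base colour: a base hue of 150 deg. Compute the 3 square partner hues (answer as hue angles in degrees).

A square tetradic scheme places four hues every 90°.
150 + 90 = 240°
150 + 180 = 330°
150 + 270 = 420 → 420 − 360 = 60°

240°, 330°, 60°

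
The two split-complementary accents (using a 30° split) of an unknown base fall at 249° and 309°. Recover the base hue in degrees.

99°

The accents sit 30° either side of the complement, so the complement is their short-arc midpoint on the wheel.
Short-arc midpoint of 249° and 309°: 279°.
Base is 180° from the complement: 279 − 180 = 99°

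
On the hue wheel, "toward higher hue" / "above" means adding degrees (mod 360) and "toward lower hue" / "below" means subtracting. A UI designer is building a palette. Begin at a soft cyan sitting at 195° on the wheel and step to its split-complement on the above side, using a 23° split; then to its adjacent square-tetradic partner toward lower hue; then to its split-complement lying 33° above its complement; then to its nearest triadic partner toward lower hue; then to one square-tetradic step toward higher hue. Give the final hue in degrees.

split-comp 23° ↑ +203°: 195 + 203 = 398 → 398 − 360 = 38°
square ↓ −90°: 38 − 90 = -52 → -52 + 360 = 308°
split-comp 33° ↑ +213°: 308 + 213 = 521 → 521 − 360 = 161°
triadic ↓ −120°: 161 − 120 = 41°
square ↑ +90°: 41 + 90 = 131°

131°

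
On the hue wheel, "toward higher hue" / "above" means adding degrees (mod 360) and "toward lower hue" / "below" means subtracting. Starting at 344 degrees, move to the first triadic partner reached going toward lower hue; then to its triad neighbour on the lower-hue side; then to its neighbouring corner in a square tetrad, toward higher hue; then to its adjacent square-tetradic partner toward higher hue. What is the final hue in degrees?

344 − 120 = 224°   (triadic ↓)
224 − 120 = 104°   (triadic ↓)
104 + 90 = 194°   (square ↑)
194 + 90 = 284°   (square ↑)

284°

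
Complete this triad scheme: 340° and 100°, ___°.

A triad places three hues 120° apart.
The full set through 100° is {100°, 220°, 340°}.
Given {100°, 340°}, the missing hue is 220°.

220°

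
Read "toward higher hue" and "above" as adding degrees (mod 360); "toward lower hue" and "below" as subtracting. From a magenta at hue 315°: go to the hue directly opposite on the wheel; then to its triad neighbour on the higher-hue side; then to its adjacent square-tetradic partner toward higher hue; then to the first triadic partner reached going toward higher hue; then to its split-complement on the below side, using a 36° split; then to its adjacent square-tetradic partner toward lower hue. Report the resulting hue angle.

+180° (complement): 315 + 180 = 495 → 495 − 360 = 135°
+120° (triadic ↑): 135 + 120 = 255°
+90° (square ↑): 255 + 90 = 345°
+120° (triadic ↑): 345 + 120 = 465 → 465 − 360 = 105°
+144° (split-comp 36° ↓): 105 + 144 = 249°
−90° (square ↓): 249 − 90 = 159°

159°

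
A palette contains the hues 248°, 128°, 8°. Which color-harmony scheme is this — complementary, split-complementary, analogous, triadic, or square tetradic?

Sort the hues: 8°, 128°, 248°.
Successive gaps around the wheel: 120°, 120°, 120°.
Three hues equally spaced 120° apart form a triad.

triadic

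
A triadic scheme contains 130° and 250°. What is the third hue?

10°

A triad spaces three hues 120° apart.
The full set is {10°, 130°, 250°}.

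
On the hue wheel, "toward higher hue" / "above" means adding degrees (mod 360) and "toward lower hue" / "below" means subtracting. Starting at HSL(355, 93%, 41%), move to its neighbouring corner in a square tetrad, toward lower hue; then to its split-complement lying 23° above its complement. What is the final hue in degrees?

−90° (square ↓): 355 − 90 = 265°
+203° (split-comp 23° ↑): 265 + 203 = 468 → 468 − 360 = 108°

108°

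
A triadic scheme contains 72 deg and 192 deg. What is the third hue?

312°

A triad spaces three hues 120° apart.
The full set is {72°, 192°, 312°}.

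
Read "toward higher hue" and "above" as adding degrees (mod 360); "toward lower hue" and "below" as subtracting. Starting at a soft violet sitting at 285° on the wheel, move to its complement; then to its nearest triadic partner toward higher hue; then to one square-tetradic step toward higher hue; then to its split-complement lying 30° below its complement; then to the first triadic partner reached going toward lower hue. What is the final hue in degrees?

+180° (complement): 285 + 180 = 465 → 465 − 360 = 105°
+120° (triadic ↑): 105 + 120 = 225°
+90° (square ↑): 225 + 90 = 315°
+150° (split-comp 30° ↓): 315 + 150 = 465 → 465 − 360 = 105°
−120° (triadic ↓): 105 − 120 = -15 → -15 + 360 = 345°

345°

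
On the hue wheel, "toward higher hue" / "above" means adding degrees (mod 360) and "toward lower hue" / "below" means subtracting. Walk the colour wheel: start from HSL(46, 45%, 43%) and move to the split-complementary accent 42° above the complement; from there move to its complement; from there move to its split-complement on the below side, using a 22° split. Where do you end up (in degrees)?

+222° (split-comp 42° ↑): 46 + 222 = 268°
+180° (complement): 268 + 180 = 448 → 448 − 360 = 88°
+158° (split-comp 22° ↓): 88 + 158 = 246°

246°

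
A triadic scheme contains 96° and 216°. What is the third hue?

336°

A triad spaces three hues 120° apart.
The full set is {96°, 216°, 336°}.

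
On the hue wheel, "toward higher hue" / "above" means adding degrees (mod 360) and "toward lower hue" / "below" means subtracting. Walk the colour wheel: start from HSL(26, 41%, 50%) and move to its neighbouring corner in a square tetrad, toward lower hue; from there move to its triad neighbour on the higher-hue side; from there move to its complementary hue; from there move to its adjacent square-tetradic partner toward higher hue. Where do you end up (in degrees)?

326°

26 − 90 = -64 → -64 + 360 = 296°   (square ↓)
296 + 120 = 416 → 416 − 360 = 56°   (triadic ↑)
56 + 180 = 236°   (complement)
236 + 90 = 326°   (square ↑)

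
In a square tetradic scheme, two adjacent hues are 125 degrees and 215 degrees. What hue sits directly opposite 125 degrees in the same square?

305°

A square tetradic scheme places four hues 90° apart; opposite corners are 180° apart.
125 + 180 = 305°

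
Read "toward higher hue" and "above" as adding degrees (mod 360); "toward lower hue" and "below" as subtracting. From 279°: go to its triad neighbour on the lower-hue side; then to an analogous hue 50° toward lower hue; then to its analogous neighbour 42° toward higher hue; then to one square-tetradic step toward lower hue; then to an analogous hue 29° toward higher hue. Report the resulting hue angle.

−120° (triadic ↓): 279 − 120 = 159°
−50° (analog 50° ↓): 159 − 50 = 109°
+42° (analog 42° ↑): 109 + 42 = 151°
−90° (square ↓): 151 − 90 = 61°
+29° (analog 29° ↑): 61 + 29 = 90°

90°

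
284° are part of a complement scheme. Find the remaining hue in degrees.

104°

The complement sits 180° across the wheel.
The full set through 284° is {104°, 284°}.
Given {284°}, the missing hue is 104°.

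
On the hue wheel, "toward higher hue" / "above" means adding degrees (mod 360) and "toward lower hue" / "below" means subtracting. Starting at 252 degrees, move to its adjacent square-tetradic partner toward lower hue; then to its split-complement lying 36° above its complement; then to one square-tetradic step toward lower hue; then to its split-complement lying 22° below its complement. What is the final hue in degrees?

86°

square ↓ −90°: 252 − 90 = 162°
split-comp 36° ↑ +216°: 162 + 216 = 378 → 378 − 360 = 18°
square ↓ −90°: 18 − 90 = -72 → -72 + 360 = 288°
split-comp 22° ↓ +158°: 288 + 158 = 446 → 446 − 360 = 86°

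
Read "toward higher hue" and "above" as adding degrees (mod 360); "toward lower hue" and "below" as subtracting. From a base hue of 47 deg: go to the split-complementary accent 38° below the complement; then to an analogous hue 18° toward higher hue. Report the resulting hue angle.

split-comp 38° ↓ +142°: 47 + 142 = 189°
analog 18° ↑ +18°: 189 + 18 = 207°

207°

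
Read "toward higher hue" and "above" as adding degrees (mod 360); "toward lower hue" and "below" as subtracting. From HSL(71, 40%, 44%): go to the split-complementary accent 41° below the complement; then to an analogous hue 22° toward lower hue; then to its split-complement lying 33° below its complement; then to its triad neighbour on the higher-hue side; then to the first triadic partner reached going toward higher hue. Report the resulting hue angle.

+139° (split-comp 41° ↓): 71 + 139 = 210°
−22° (analog 22° ↓): 210 − 22 = 188°
+147° (split-comp 33° ↓): 188 + 147 = 335°
+120° (triadic ↑): 335 + 120 = 455 → 455 − 360 = 95°
+120° (triadic ↑): 95 + 120 = 215°

215°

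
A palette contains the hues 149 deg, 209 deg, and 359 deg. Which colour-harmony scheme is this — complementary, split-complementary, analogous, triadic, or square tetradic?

Sort the hues: 149°, 209°, 359°.
Successive gaps around the wheel: 60°, 150°, 150°.
Two 150° gaps and one 60° gap — a base hue opposite a pair of accents 30° either side of its complement — is the split-complementary pattern.

split-complementary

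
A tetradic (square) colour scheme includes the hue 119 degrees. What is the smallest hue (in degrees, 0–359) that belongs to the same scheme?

A square tetradic scheme places four hues every 90°.
The full set through 119° is {29°, 119°, 209°, 299°}.

29°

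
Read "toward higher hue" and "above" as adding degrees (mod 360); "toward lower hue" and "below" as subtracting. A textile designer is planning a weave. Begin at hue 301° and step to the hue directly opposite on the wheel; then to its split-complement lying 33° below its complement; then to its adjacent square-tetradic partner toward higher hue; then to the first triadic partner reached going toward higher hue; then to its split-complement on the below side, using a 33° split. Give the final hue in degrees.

265°

complement +180°: 301 + 180 = 481 → 481 − 360 = 121°
split-comp 33° ↓ +147°: 121 + 147 = 268°
square ↑ +90°: 268 + 90 = 358°
triadic ↑ +120°: 358 + 120 = 478 → 478 − 360 = 118°
split-comp 33° ↓ +147°: 118 + 147 = 265°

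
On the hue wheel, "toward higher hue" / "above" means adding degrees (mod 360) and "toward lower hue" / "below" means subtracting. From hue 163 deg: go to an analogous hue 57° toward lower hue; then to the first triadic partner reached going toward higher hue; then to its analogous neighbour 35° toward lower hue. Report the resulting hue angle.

−57° (analog 57° ↓): 163 − 57 = 106°
+120° (triadic ↑): 106 + 120 = 226°
−35° (analog 35° ↓): 226 − 35 = 191°

191°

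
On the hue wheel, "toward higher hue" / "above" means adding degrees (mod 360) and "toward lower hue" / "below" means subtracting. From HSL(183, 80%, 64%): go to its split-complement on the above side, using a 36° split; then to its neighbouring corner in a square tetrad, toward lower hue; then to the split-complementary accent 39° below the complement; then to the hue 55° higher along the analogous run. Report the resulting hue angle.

145°

+216° (split-comp 36° ↑): 183 + 216 = 399 → 399 − 360 = 39°
−90° (square ↓): 39 − 90 = -51 → -51 + 360 = 309°
+141° (split-comp 39° ↓): 309 + 141 = 450 → 450 − 360 = 90°
+55° (analog 55° ↑): 90 + 55 = 145°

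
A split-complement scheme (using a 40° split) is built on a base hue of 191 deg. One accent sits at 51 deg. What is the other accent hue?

331°

Split-complementary hues sit 40° either side of the complement.
Complement of the base 191°: 191 + 180 = 371 → 371 − 360 = 11°
The given accent 51° is 40° one side of 11°; the other accent sits 40° the other side: 11 − 40 = -29 → -29 + 360 = 331°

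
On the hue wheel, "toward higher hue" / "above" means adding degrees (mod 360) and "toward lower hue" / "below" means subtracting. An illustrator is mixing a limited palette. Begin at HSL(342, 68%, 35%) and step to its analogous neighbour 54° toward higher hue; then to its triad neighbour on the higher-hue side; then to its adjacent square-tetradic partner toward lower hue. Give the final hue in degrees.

66°

analog 54° ↑ +54°: 342 + 54 = 396 → 396 − 360 = 36°
triadic ↑ +120°: 36 + 120 = 156°
square ↓ −90°: 156 − 90 = 66°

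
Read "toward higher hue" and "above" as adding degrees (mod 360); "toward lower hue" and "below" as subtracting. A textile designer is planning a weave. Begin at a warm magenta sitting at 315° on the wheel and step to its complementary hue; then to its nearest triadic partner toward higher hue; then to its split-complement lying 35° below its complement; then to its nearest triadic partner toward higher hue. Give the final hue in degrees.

160°

315 + 180 = 495 → 495 − 360 = 135°   (complement)
135 + 120 = 255°   (triadic ↑)
255 + 145 = 400 → 400 − 360 = 40°   (split-comp 35° ↓)
40 + 120 = 160°   (triadic ↑)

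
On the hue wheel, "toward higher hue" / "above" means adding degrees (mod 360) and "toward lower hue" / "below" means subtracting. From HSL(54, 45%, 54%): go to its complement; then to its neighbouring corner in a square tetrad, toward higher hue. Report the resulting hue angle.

324°

54 + 180 = 234°   (complement)
234 + 90 = 324°   (square ↑)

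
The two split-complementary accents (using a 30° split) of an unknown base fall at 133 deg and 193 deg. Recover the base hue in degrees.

343°

The accents sit 30° either side of the complement, so the complement is their short-arc midpoint on the wheel.
Short-arc midpoint of 133° and 193°: 163°.
Base is 180° from the complement: 163 − 180 = -17 → -17 + 360 = 343°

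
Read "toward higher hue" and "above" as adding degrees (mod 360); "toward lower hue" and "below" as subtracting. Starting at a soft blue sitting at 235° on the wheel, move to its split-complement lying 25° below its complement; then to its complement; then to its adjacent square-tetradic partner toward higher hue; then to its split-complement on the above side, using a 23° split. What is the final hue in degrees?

+155° (split-comp 25° ↓): 235 + 155 = 390 → 390 − 360 = 30°
+180° (complement): 30 + 180 = 210°
+90° (square ↑): 210 + 90 = 300°
+203° (split-comp 23° ↑): 300 + 203 = 503 → 503 − 360 = 143°

143°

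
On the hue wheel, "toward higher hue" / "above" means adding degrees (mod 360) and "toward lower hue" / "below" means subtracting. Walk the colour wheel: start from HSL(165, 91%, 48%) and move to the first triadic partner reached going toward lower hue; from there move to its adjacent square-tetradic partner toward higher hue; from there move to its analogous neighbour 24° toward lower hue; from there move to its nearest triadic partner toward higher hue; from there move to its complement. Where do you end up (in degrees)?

51°

triadic ↓ −120°: 165 − 120 = 45°
square ↑ +90°: 45 + 90 = 135°
analog 24° ↓ −24°: 135 − 24 = 111°
triadic ↑ +120°: 111 + 120 = 231°
complement +180°: 231 + 180 = 411 → 411 − 360 = 51°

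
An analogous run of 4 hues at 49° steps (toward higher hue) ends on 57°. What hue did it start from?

3 steps of 49° (toward higher hue) give a net shift of +147°.
Start = end − shift: 57 − 147 = -90 → -90 + 360 = 270°

270°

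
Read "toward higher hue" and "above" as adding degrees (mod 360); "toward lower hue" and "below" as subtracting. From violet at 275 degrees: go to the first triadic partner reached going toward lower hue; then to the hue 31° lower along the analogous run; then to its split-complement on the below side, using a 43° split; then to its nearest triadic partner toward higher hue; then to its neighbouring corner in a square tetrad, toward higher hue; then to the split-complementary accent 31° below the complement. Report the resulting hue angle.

triadic ↓ −120°: 275 − 120 = 155°
analog 31° ↓ −31°: 155 − 31 = 124°
split-comp 43° ↓ +137°: 124 + 137 = 261°
triadic ↑ +120°: 261 + 120 = 381 → 381 − 360 = 21°
square ↑ +90°: 21 + 90 = 111°
split-comp 31° ↓ +149°: 111 + 149 = 260°

260°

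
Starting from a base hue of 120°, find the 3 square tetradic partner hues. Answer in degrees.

210°, 300° and 30°

A square tetradic scheme places four hues every 90°.
120 + 90 = 210°
120 + 180 = 300°
120 + 270 = 390 → 390 − 360 = 30°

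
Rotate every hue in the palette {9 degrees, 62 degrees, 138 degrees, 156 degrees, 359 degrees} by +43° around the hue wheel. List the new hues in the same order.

9 + 43 = 52°
62 + 43 = 105°
138 + 43 = 181°
156 + 43 = 199°
359 + 43 = 402 → 402 − 360 = 42°

52°, 105°, 181°, 199°, 42°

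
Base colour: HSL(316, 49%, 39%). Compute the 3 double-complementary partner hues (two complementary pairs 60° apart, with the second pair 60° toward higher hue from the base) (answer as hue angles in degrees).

16°, 136°, 196°

A rectangular tetradic uses two complementary pairs 60° apart: offsets 0°, 60°, 180°, 240°.
316 + 60 = 376 → 376 − 360 = 16°
316 + 180 = 496 → 496 − 360 = 136°
316 + 240 = 556 → 556 − 360 = 196°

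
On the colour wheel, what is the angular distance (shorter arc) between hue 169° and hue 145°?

24°

|169 − 145| = 24.
24 ≤ 180, so the shorter arc is 24°.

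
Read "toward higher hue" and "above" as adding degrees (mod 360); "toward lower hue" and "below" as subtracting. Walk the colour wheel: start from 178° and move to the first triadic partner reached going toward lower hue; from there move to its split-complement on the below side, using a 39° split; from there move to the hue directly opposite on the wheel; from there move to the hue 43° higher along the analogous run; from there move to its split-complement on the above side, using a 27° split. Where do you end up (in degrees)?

269°

178 − 120 = 58°   (triadic ↓)
58 + 141 = 199°   (split-comp 39° ↓)
199 + 180 = 379 → 379 − 360 = 19°   (complement)
19 + 43 = 62°   (analog 43° ↑)
62 + 207 = 269°   (split-comp 27° ↑)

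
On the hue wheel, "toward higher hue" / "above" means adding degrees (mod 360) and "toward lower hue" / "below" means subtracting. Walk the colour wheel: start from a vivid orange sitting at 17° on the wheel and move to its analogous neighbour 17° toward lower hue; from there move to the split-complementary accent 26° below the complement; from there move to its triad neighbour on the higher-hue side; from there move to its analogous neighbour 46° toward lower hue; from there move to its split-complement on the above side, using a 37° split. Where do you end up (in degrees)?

−17° (analog 17° ↓): 17 − 17 = 0°
+154° (split-comp 26° ↓): 0 + 154 = 154°
+120° (triadic ↑): 154 + 120 = 274°
−46° (analog 46° ↓): 274 − 46 = 228°
+217° (split-comp 37° ↑): 228 + 217 = 445 → 445 − 360 = 85°

85°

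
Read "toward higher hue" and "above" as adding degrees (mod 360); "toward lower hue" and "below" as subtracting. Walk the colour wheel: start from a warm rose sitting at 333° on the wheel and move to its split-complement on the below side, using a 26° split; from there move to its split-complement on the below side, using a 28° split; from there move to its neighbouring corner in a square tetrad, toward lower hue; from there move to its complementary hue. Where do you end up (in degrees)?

9°

+154° (split-comp 26° ↓): 333 + 154 = 487 → 487 − 360 = 127°
+152° (split-comp 28° ↓): 127 + 152 = 279°
−90° (square ↓): 279 − 90 = 189°
+180° (complement): 189 + 180 = 369 → 369 − 360 = 9°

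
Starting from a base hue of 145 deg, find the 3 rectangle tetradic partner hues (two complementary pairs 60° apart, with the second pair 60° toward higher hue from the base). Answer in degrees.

205°, 325° and 25°

A rectangular tetradic uses two complementary pairs 60° apart: offsets 0°, 60°, 180°, 240°.
145 + 60 = 205°
145 + 180 = 325°
145 + 240 = 385 → 385 − 360 = 25°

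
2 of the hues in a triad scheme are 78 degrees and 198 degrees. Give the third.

318°

A triad places three hues 120° apart.
The full set through 78° is {78°, 198°, 318°}.
Given {78°, 198°}, the missing hue is 318°.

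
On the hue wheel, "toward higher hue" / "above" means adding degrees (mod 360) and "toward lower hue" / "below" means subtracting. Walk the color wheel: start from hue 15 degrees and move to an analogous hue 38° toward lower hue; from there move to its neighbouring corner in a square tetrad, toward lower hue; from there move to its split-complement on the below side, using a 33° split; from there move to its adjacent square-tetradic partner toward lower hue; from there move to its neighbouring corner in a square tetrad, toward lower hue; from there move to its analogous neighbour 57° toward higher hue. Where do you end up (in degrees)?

15 − 38 = -23 → -23 + 360 = 337°   (analog 38° ↓)
337 − 90 = 247°   (square ↓)
247 + 147 = 394 → 394 − 360 = 34°   (split-comp 33° ↓)
34 − 90 = -56 → -56 + 360 = 304°   (square ↓)
304 − 90 = 214°   (square ↓)
214 + 57 = 271°   (analog 57° ↑)

271°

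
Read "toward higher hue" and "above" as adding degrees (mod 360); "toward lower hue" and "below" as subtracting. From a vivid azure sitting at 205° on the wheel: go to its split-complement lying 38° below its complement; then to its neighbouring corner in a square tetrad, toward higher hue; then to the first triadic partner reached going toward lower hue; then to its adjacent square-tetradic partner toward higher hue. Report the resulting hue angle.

47°

+142° (split-comp 38° ↓): 205 + 142 = 347°
+90° (square ↑): 347 + 90 = 437 → 437 − 360 = 77°
−120° (triadic ↓): 77 − 120 = -43 → -43 + 360 = 317°
+90° (square ↑): 317 + 90 = 407 → 407 − 360 = 47°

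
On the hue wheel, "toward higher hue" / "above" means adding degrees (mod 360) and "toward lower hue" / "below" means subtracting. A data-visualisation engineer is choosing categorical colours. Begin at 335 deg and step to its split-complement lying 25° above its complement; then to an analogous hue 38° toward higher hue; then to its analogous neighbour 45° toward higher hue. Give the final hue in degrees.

split-comp 25° ↑ +205°: 335 + 205 = 540 → 540 − 360 = 180°
analog 38° ↑ +38°: 180 + 38 = 218°
analog 45° ↑ +45°: 218 + 45 = 263°

263°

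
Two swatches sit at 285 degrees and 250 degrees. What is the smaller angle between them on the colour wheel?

35°

|285 − 250| = 35.
35 ≤ 180, so the shorter arc is 35°.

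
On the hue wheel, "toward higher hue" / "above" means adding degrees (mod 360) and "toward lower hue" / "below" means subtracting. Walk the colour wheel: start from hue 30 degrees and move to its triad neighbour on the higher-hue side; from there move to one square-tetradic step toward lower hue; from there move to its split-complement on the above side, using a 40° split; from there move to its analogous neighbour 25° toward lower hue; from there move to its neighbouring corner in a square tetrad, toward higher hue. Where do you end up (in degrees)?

345°

triadic ↑ +120°: 30 + 120 = 150°
square ↓ −90°: 150 − 90 = 60°
split-comp 40° ↑ +220°: 60 + 220 = 280°
analog 25° ↓ −25°: 280 − 25 = 255°
square ↑ +90°: 255 + 90 = 345°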